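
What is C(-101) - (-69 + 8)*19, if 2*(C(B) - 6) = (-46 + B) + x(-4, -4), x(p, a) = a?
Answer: 2179/2 ≈ 1089.5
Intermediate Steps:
C(B) = -19 + B/2 (C(B) = 6 + ((-46 + B) - 4)/2 = 6 + (-50 + B)/2 = 6 + (-25 + B/2) = -19 + B/2)
C(-101) - (-69 + 8)*19 = (-19 + (1/2)*(-101)) - (-69 + 8)*19 = (-19 - 101/2) - (-61)*19 = -139/2 - 1*(-1159) = -139/2 + 1159 = 2179/2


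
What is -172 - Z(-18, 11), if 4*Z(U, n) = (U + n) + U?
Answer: -663/4 ≈ -165.75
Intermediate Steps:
Z(U, n) = U/2 + n/4 (Z(U, n) = ((U + n) + U)/4 = (n + 2*U)/4 = U/2 + n/4)
-172 - Z(-18, 11) = -172 - ((½)*(-18) + (¼)*11) = -172 - (-9 + 11/4) = -172 - 1*(-25/4) = -172 + 25/4 = -663/4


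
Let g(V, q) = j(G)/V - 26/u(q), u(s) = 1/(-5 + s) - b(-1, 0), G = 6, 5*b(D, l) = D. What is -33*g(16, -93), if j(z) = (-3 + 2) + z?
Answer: 2237125/496 ≈ 4510.3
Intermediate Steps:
b(D, l) = D/5
u(s) = ⅕ + 1/(-5 + s) (u(s) = 1/(-5 + s) - (-1)/5 = 1/(-5 + s) - 1*(-⅕) = 1/(-5 + s) + ⅕ = ⅕ + 1/(-5 + s))
j(z) = -1 + z
g(V, q) = 5/V - 130*(-5 + q)/q (g(V, q) = (-1 + 6)/V - 26*5*(-5 + q)/q = 5/V - 130*(-5 + q)/q)
-33*g(16, -93) = -33*(-130 + 5/16 + 650/(-93)) = -33*(-130 + 5*(1/16) + 650*(-1/93)) = -33*(-130 + 5/16 - 650/93) = -33*(-203375/1488) = 2237125/496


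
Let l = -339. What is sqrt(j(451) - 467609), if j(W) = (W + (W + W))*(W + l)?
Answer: I*sqrt(316073) ≈ 562.2*I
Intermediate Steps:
j(W) = 3*W*(-339 + W) (j(W) = (W + (W + W))*(W - 339) = (W + 2*W)*(-339 + W) = (3*W)*(-339 + W) = 3*W*(-339 + W))
sqrt(j(451) - 467609) = sqrt(3*451*(-339 + 451) - 467609) = sqrt(3*451*112 - 467609) = sqrt(151536 - 467609) = sqrt(-316073) = I*sqrt(316073)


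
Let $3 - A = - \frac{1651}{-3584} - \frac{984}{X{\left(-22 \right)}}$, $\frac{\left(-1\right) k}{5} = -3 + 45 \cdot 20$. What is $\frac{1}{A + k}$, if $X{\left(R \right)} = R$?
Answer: $- \frac{39424}{178479857} \approx -0.00022089$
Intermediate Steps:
$k = -4485$ ($k = - 5 \left(-3 + 45 \cdot 20\right) = - 5 \left(-3 + 900\right) = \left(-5\right) 897 = -4485$)
$A = - \frac{1663217}{39424}$ ($A = 3 - \left(- \frac{1651}{-3584} - \frac{984}{-22}\right) = 3 - \left(\left(-1651\right) \left(- \frac{1}{3584}\right) - - \frac{492}{11}\right) = 3 - \left(\frac{1651}{3584} + \frac{492}{11}\right) = 3 - \frac{1781489}{39424} = - \frac{1663217}{39424} \approx -42.188$)
$\frac{1}{A + k} = \frac{1}{- \frac{1663217}{39424} - 4485} = \frac{1}{- \frac{178479857}{39424}} = - \frac{39424}{178479857}$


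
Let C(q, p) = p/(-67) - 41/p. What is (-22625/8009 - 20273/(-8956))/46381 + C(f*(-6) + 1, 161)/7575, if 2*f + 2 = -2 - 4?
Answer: -32887976463800469/90613842633678259700 ≈ -0.00036295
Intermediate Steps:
f = -4 (f = -1 + (-2 - 4)/2 = -1 + (1/2)*(-6) = -1 - 3 = -4)
C(q, p) = -41/p - p/67 (C(q, p) = p*(-1/67) - 41/p = -p/67 - 41/p = -41/p - p/67)
(-22625/8009 - 20273/(-8956))/46381 + C(f*(-6) + 1, 161)/7575 = (-22625/8009 - 20273/(-8956))/46381 + (-41/161 - 1/67*161)/7575 = (-22625*1/8009 - 20273*(-1/8956))*(1/46381) + (-41*1/161 - 161/67)*(1/7575) = (-22625/8009 + 20273/8956)*(1/46381) + (-41/161 - 161/67)*(1/7575) = -40263043/71728604*1/46381 - 28668/10787*1/7575 = -40263043/3326844382124 - 9556/27237175 = -32887976463800469/90613842633678259700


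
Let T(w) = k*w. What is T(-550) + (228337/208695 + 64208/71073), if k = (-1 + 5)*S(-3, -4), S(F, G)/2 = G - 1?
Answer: 108782127551387/4944193245 ≈ 22002.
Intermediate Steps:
S(F, G) = -2 + 2*G (S(F, G) = 2*(G - 1) = 2*(-1 + G) = -2 + 2*G)
k = -40 (k = (-1 + 5)*(-2 + 2*(-4)) = 4*(-2 - 8) = 4*(-10) = -40)
T(w) = -40*w
T(-550) + (228337/208695 + 64208/71073) = -40*(-550) + (228337/208695 + 64208/71073) = 22000 + (228337*(1/208695) + 64208*(1/71073)) = 22000 + (228337/208695 + 64208/71073) = 22000 + 9876161387/4944193245 = 108782127551387/4944193245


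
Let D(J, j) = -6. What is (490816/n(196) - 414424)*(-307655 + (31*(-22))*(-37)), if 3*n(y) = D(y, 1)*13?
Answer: 1590854899320/13 ≈ 1.2237e+11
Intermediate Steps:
n(y) = -26 (n(y) = (-6*13)/3 = (1/3)*(-78) = -26)
(490816/n(196) - 414424)*(-307655 + (31*(-22))*(-37)) = (490816/(-26) - 414424)*(-307655 + (31*(-22))*(-37)) = (490816*(-1/26) - 414424)*(-307655 - 682*(-37)) = (-245408/13 - 414424)*(-307655 + 25234) = -5632920/13*(-282421) = 1590854899320/13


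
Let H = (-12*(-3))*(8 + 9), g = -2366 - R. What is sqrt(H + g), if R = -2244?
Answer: 7*sqrt(10) ≈ 22.136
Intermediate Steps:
g = -122 (g = -2366 - 1*(-2244) = -2366 + 2244 = -122)
H = 612 (H = 36*17 = 612)
sqrt(H + g) = sqrt(612 - 122) = sqrt(490) = 7*sqrt(10)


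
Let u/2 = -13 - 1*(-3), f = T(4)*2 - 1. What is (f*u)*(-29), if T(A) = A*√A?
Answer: 8700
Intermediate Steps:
T(A) = A^(3/2)
f = 15 (f = 4^(3/2)*2 - 1 = 8*2 - 1 = 16 - 1 = 15)
u = -20 (u = 2*(-13 - 1*(-3)) = 2*(-13 + 3) = 2*(-10) = -20)
(f*u)*(-29) = (15*(-20))*(-29) = -300*(-29) = 8700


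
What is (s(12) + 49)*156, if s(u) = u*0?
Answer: 7644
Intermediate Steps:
s(u) = 0
(s(12) + 49)*156 = (0 + 49)*156 = 49*156 = 7644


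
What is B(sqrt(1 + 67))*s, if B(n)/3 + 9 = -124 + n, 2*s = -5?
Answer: 1995/2 - 15*sqrt(17) ≈ 935.65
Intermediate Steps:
s = -5/2 (s = (1/2)*(-5) = -5/2 ≈ -2.5000)
B(n) = -399 + 3*n (B(n) = -27 + 3*(-124 + n) = -27 + (-372 + 3*n) = -399 + 3*n)
B(sqrt(1 + 67))*s = (-399 + 3*sqrt(1 + 67))*(-5/2) = (-399 + 3*sqrt(68))*(-5/2) = (-399 + 3*(2*sqrt(17)))*(-5/2) = (-399 + 6*sqrt(17))*(-5/2) = 1995/2 - 15*sqrt(17)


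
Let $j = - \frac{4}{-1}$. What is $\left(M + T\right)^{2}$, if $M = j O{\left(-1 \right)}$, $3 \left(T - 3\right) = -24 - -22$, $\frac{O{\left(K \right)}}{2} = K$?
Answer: $\frac{289}{9} \approx 32.111$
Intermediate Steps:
$j = 4$ ($j = \left(-4\right) \left(-1\right) = 4$)
$O{\left(K \right)} = 2 K$
$T = \frac{7}{3}$ ($T = 3 + \frac{-24 - -22}{3} = 3 + \frac{-24 + 22}{3} = 3 + \frac{1}{3} \left(-2\right) = 3 - \frac{2}{3} = \frac{7}{3} \approx 2.3333$)
$M = -8$ ($M = 4 \cdot 2 \left(-1\right) = 4 \left(-2\right) = -8$)
$\left(M + T\right)^{2} = \left(-8 + \frac{7}{3}\right)^{2} = \left(- \frac{17}{3}\right)^{2} = \frac{289}{9}$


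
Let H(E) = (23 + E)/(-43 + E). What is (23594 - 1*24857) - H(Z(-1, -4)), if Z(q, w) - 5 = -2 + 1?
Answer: -16410/13 ≈ -1262.3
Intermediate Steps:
Z(q, w) = 4 (Z(q, w) = 5 + (-2 + 1) = 5 - 1 = 4)
H(E) = (23 + E)/(-43 + E)
(23594 - 1*24857) - H(Z(-1, -4)) = (23594 - 1*24857) - (23 + 4)/(-43 + 4) = (23594 - 24857) - 27/(-39) = -1263 - (-1)*27/39 = -1263 - 1*(-9/13) = -1263 + 9/13 = -16410/13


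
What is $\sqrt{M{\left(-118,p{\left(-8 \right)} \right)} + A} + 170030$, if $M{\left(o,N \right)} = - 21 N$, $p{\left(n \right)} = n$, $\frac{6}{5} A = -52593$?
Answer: $170030 + \frac{i \sqrt{174638}}{2} \approx 1.7003 \cdot 10^{5} + 208.95 i$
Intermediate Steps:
$A = - \frac{87655}{2}$ ($A = \frac{5}{6} \left(-52593\right) = - \frac{87655}{2} \approx -43828.0$)
$\sqrt{M{\left(-118,p{\left(-8 \right)} \right)} + A} + 170030 = \sqrt{\left(-21\right) \left(-8\right) - \frac{87655}{2}} + 170030 = \sqrt{168 - \frac{87655}{2}} + 170030 = \sqrt{- \frac{87319}{2}} + 170030 = \frac{i \sqrt{174638}}{2} + 170030 = 170030 + \frac{i \sqrt{174638}}{2}$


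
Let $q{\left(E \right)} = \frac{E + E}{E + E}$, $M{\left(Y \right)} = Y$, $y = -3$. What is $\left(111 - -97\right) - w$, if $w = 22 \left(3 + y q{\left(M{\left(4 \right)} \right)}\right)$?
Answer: $208$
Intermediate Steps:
$q{\left(E \right)} = 1$ ($q{\left(E \right)} = \frac{2 E}{2 E} = 2 E \frac{1}{2 E} = 1$)
$w = 0$ ($w = 22 \left(3 - 3\right) = 22 \cdot 0 = 0$)
$\left(111 - -97\right) - w = \left(111 - -97\right) - 0 = \left(111 + 97\right) + 0 = 208 + 0 = 208$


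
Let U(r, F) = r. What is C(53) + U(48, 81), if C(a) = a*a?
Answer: 2857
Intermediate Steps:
C(a) = a²
C(53) + U(48, 81) = 53² + 48 = 2809 + 48 = 2857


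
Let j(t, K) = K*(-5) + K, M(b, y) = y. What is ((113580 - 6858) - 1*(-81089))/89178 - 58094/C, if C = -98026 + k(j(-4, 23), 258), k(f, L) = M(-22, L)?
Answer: 5885653145/2179688676 ≈ 2.7002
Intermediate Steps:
j(t, K) = -4*K (j(t, K) = -5*K + K = -4*K)
k(f, L) = L
C = -97768 (C = -98026 + 258 = -97768)
((113580 - 6858) - 1*(-81089))/89178 - 58094/C = ((113580 - 6858) - 1*(-81089))/89178 - 58094/(-97768) = (106722 + 81089)*(1/89178) - 58094*(-1/97768) = 187811*(1/89178) + 29047/48884 = 187811/89178 + 29047/48884 = 5885653145/2179688676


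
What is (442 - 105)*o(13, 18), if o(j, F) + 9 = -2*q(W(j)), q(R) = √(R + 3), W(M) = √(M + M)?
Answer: -3033 - 674*√(3 + √26) ≈ -4951.1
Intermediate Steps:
W(M) = √2*√M (W(M) = √(2*M) = √2*√M)
q(R) = √(3 + R)
o(j, F) = -9 - 2*√(3 + √2*√j)
(442 - 105)*o(13, 18) = (442 - 105)*(-9 - 2*√(3 + √2*√13)) = 337*(-9 - 2*√(3 + √26)) = -3033 - 674*√(3 + √26)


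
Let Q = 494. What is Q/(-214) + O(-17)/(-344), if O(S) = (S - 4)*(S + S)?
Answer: -80683/18404 ≈ -4.3840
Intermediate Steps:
O(S) = 2*S*(-4 + S) (O(S) = (-4 + S)*(2*S) = 2*S*(-4 + S))
Q/(-214) + O(-17)/(-344) = 494/(-214) + (2*(-17)*(-4 - 17))/(-344) = 494*(-1/214) + (2*(-17)*(-21))*(-1/344) = -247/107 + 714*(-1/344) = -247/107 - 357/172 = -80683/18404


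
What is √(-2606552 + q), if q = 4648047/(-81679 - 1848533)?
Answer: I*√269757989647155807/321702 ≈ 1614.5*I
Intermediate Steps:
q = -1549349/643404 (q = 4648047/(-1930212) = 4648047*(-1/1930212) = -1549349/643404 ≈ -2.4081)
√(-2606552 + q) = √(-2606552 - 1549349/643404) = √(-1677067532357/643404) = I*√269757989647155807/321702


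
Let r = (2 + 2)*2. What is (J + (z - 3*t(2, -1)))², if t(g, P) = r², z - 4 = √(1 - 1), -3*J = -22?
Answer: 293764/9 ≈ 32640.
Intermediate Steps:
J = 22/3 (J = -⅓*(-22) = 22/3 ≈ 7.3333)
z = 4 (z = 4 + √(1 - 1) = 4 + √0 = 4 + 0 = 4)
r = 8 (r = 4*2 = 8)
t(g, P) = 64 (t(g, P) = 8² = 64)
(J + (z - 3*t(2, -1)))² = (22/3 + (4 - 3*64))² = (22/3 + (4 - 192))² = (22/3 - 188)² = (-542/3)² = 293764/9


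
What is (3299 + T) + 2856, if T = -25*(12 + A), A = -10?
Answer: 6105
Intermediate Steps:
T = -50 (T = -25*(12 - 10) = -25*2 = -50)
(3299 + T) + 2856 = (3299 - 50) + 2856 = 3249 + 2856 = 6105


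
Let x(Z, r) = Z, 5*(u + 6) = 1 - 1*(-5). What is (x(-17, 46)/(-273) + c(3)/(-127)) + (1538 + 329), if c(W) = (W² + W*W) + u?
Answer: 323646562/173355 ≈ 1867.0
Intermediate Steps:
u = -24/5 (u = -6 + (1 - 1*(-5))/5 = -6 + (1 + 5)/5 = -6 + (⅕)*6 = -6 + 6/5 = -24/5 ≈ -4.8000)
c(W) = -24/5 + 2*W² (c(W) = (W² + W*W) - 24/5 = (W² + W²) - 24/5 = 2*W² - 24/5 = -24/5 + 2*W²)
(x(-17, 46)/(-273) + c(3)/(-127)) + (1538 + 329) = (-17/(-273) + (-24/5 + 2*3²)/(-127)) + (1538 + 329) = (-17*(-1/273) + (-24/5 + 2*9)*(-1/127)) + 1867 = (17/273 + (-24/5 + 18)*(-1/127)) + 1867 = (17/273 + (66/5)*(-1/127)) + 1867 = (17/273 - 66/635) + 1867 = -7223/173355 + 1867 = 323646562/173355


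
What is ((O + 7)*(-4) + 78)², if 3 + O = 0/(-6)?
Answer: 3844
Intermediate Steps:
O = -3 (O = -3 + 0/(-6) = -3 + 0*(-⅙) = -3 + 0 = -3)
((O + 7)*(-4) + 78)² = ((-3 + 7)*(-4) + 78)² = (4*(-4) + 78)² = (-16 + 78)² = 62² = 3844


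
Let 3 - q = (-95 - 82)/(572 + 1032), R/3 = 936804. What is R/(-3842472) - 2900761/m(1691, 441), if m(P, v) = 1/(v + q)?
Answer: -330831363966574401/256805212 ≈ -1.2883e+9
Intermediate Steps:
R = 2810412 (R = 3*936804 = 2810412)
q = 4989/1604 (q = 3 - (-95 - 82)/(572 + 1032) = 3 - (-177)/1604 = 3 - 1*(-177/1604) = 3 + 177/1604 = 4989/1604 ≈ 3.1103)
m(P, v) = 1/(4989/1604 + v) (m(P, v) = 1/(v + 4989/1604) = 1/(4989/1604 + v))
R/(-3842472) - 2900761/m(1691, 441) = 2810412/(-3842472) - 2900761/(1604/(4989 + 1604*441)) = 2810412*(-1/3842472) - 2900761/(1604/(4989 + 707364)) = -234201/320206 - 2900761/(1604/712353) = -234201/320206 - 2900761/(1604*(1/712353)) = -234201/320206 - 2900761/1604/712353 = -234201/320206 - 2900761*712353/1604 = -234201/320206 - 2066365800633/1604 = -330831363966574401/256805212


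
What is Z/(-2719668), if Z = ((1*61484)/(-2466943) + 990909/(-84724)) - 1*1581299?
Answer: 330508613174824471/568435847070500976 ≈ 0.58144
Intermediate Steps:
Z = -330508613174824471/209009278732 (Z = (61484*(-1/2466943) + 990909*(-1/84724)) - 1581299 = (-61484/2466943 - 990909/84724) - 1581299 = -2449725191603/209009278732 - 1581299 = -330508613174824471/209009278732 ≈ -1.5813e+6)
Z/(-2719668) = -330508613174824471/209009278732/(-2719668) = -330508613174824471/209009278732*(-1/2719668) = 330508613174824471/568435847070500976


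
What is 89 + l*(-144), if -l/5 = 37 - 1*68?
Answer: -22231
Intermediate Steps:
l = 155 (l = -5*(37 - 1*68) = -5*(37 - 68) = -5*(-31) = 155)
89 + l*(-144) = 89 + 155*(-144) = 89 - 22320 = -22231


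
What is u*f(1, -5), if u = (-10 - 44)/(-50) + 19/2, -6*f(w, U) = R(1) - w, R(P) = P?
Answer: 0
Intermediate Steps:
f(w, U) = -⅙ + w/6 (f(w, U) = -(1 - w)/6 = -⅙ + w/6)
u = 529/50 (u = -54*(-1/50) + 19*(½) = 27/25 + 19/2 = 529/50 ≈ 10.580)
u*f(1, -5) = 529*(-⅙ + (⅙)*1)/50 = 529*(-⅙ + ⅙)/50 = (529/50)*0 = 0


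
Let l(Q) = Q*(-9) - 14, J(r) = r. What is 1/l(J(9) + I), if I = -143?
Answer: 1/1192 ≈ 0.00083893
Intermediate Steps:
l(Q) = -14 - 9*Q (l(Q) = -9*Q - 14 = -14 - 9*Q)
1/l(J(9) + I) = 1/(-14 - 9*(9 - 143)) = 1/(-14 - 9*(-134)) = 1/(-14 + 1206) = 1/1192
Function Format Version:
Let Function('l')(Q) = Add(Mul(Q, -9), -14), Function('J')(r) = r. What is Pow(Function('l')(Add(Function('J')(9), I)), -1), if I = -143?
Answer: Rational(1, 1192) ≈ 0.00083893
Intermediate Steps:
Function('l')(Q) = Add(-14, Mul(-9, Q)) (Function('l')(Q) = Add(Mul(-9, Q), -14) = Add(-14, Mul(-9, Q)))
Pow(Function('l')(Add(Function('J')(9), I)), -1) = Pow(Add(-14, Mul(-9, Add(9, -143))), -1) = Pow(Add(-14, Mul(-9, -134)), -1) = Pow(Add(-14, 1206), -1) = Pow(1192, -1) = Rational(1, 1192)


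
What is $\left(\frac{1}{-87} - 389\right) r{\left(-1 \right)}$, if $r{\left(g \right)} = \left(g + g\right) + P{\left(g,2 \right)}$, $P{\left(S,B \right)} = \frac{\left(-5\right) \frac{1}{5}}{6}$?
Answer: $\frac{219986}{261} \approx 842.86$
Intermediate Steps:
$P{\left(S,B \right)} = - \frac{1}{6}$ ($P{\left(S,B \right)} = \left(-5\right) \frac{1}{5} \cdot \frac{1}{6} = \left(-1\right) \frac{1}{6} = - \frac{1}{6}$)
$r{\left(g \right)} = - \frac{1}{6} + 2 g$ ($r{\left(g \right)} = \left(g + g\right) - \frac{1}{6} = 2 g - \frac{1}{6} = - \frac{1}{6} + 2 g$)
$\left(\frac{1}{-87} - 389\right) r{\left(-1 \right)} = \left(\frac{1}{-87} - 389\right) \left(- \frac{1}{6} + 2 \left(-1\right)\right) = \left(- \frac{1}{87} - 389\right) \left(- \frac{1}{6} - 2\right) = \left(- \frac{33844}{87}\right) \left(- \frac{13}{6}\right) = \frac{219986}{261}$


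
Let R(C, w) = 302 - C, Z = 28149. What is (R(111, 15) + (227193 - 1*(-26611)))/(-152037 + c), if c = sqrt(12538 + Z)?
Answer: -654519285/391783198 - 4305*sqrt(40687)/391783198 ≈ -1.6728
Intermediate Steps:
c = sqrt(40687) (c = sqrt(12538 + 28149) = sqrt(40687) ≈ 201.71)
(R(111, 15) + (227193 - 1*(-26611)))/(-152037 + c) = ((302 - 1*111) + (227193 - 1*(-26611)))/(-152037 + sqrt(40687)) = ((302 - 111) + (227193 + 26611))/(-152037 + sqrt(40687)) = (191 + 253804)/(-152037 + sqrt(40687)) = 253995/(-152037 + sqrt(40687))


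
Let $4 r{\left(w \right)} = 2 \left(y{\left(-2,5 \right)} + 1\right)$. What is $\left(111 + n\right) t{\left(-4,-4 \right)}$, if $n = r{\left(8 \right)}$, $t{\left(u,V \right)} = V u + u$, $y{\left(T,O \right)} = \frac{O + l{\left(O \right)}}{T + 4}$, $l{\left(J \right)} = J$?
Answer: $1368$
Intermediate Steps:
$y{\left(T,O \right)} = \frac{2 O}{4 + T}$ ($y{\left(T,O \right)} = \frac{O + O}{T + 4} = \frac{2 O}{4 + T}$)
$t{\left(u,V \right)} = u + V u$
$r{\left(w \right)} = 3$ ($r{\left(w \right)} = \frac{2 \left(2 \cdot 5 \frac{1}{4 - 2} + 1\right)}{4} = \frac{2 \left(2 \cdot 5 \cdot \frac{1}{2} + 1\right)}{4} = \frac{2 \left(5 + 1\right)}{4} = \frac{2 \cdot 6}{4} = \frac{1}{4} \cdot 12 = 3$)
$n = 3$
$\left(111 + n\right) t{\left(-4,-4 \right)} = \left(111 + 3\right) \left(- 4 \left(1 - 4\right)\right) = 114 \left(\left(-4\right) \left(-3\right)\right) = 114 \cdot 12 = 1368$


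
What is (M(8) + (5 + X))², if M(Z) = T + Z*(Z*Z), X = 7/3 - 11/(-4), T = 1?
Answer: 39400729/144 ≈ 2.7362e+5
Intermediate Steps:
X = 61/12 (X = 7*(⅓) - 11*(-¼) = 7/3 + 11/4 = 61/12 ≈ 5.0833)
M(Z) = 1 + Z³ (M(Z) = 1 + Z*(Z*Z) = 1 + Z*Z² = 1 + Z³)
(M(8) + (5 + X))² = ((1 + 8³) + (5 + 61/12))² = ((1 + 512) + 121/12)² = (513 + 121/12)² = (6277/12)² = 39400729/144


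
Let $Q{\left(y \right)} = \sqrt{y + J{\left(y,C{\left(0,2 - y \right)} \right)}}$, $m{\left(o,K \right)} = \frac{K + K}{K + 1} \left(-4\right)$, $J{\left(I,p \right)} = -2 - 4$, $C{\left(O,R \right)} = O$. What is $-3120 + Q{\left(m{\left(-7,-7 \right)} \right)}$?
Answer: $-3120 + \frac{i \sqrt{138}}{3} \approx -3120.0 + 3.9158 i$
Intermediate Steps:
$J{\left(I,p \right)} = -6$ ($J{\left(I,p \right)} = -2 - 4 = -6$)
$m{\left(o,K \right)} = - \frac{8 K}{1 + K}$ ($m{\left(o,K \right)} = \frac{2 K}{1 + K} \left(-4\right) = - \frac{8 K}{1 + K}$)
$Q{\left(y \right)} = \sqrt{-6 + y}$ ($Q{\left(y \right)} = \sqrt{y - 6} = \sqrt{-6 + y}$)
$-3120 + Q{\left(m{\left(-7,-7 \right)} \right)} = -3120 + \sqrt{-6 - - \frac{56}{1 - 7}} = -3120 + \sqrt{-6 - - \frac{56}{-6}} = -3120 + \sqrt{-6 - \left(-56\right) \left(- \frac{1}{6}\right)} = -3120 + \sqrt{-6 - \frac{28}{3}} = -3120 + \sqrt{- \frac{46}{3}} = -3120 + \frac{i \sqrt{138}}{3}$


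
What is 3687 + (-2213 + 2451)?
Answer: 3925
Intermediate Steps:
3687 + (-2213 + 2451) = 3687 + 238 = 3925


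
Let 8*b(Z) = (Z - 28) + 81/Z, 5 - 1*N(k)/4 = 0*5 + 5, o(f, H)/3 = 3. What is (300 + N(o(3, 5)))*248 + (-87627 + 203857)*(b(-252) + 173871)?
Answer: 2262963137125/112 ≈ 2.0205e+10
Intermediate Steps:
o(f, H) = 9 (o(f, H) = 3*3 = 9)
N(k) = 0 (N(k) = 20 - 4*(0*5 + 5) = 20 - 4*(0 + 5) = 20 - 4*5 = 20 - 20 = 0)
b(Z) = -7/2 + Z/8 + 81/(8*Z) (b(Z) = ((Z - 28) + 81/Z)/8 = ((-28 + Z) + 81/Z)/8 = (-28 + Z + 81/Z)/8 = -7/2 + Z/8 + 81/(8*Z))
(300 + N(o(3, 5)))*248 + (-87627 + 203857)*(b(-252) + 173871) = (300 + 0)*248 + (-87627 + 203857)*((⅛)*(81 - 252*(-28 - 252))/(-252) + 173871) = 300*248 + 116230*((⅛)*(-1/252)*(81 - 252*(-280)) + 173871) = 74400 + 116230*((⅛)*(-1/252)*(81 + 70560) + 173871) = 74400 + 116230*((⅛)*(-1/252)*70641 + 173871) = 74400 + 116230*(-7849/224 + 173871) = 74400 + 116230*(38939255/224) = 74400 + 2262954804325/112 = 2262963137125/112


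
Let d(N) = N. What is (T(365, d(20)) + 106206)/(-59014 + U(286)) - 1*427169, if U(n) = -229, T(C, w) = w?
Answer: -25306879293/59243 ≈ -4.2717e+5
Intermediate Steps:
(T(365, d(20)) + 106206)/(-59014 + U(286)) - 1*427169 = (20 + 106206)/(-59014 - 229) - 1*427169 = 106226/(-59243) - 427169 = 106226*(-1/59243) - 427169 = -106226/59243 - 427169 = -25306879293/59243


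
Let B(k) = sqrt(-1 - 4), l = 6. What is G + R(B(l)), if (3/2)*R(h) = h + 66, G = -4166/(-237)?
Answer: 14594/237 + 2*I*sqrt(5)/3 ≈ 61.578 + 1.4907*I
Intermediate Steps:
B(k) = I*sqrt(5) (B(k) = sqrt(-5) = I*sqrt(5))
G = 4166/237 (G = -4166*(-1/237) = 4166/237 ≈ 17.578)
R(h) = 44 + 2*h/3 (R(h) = 2*(h + 66)/3 = 2*(66 + h)/3 = 44 + 2*h/3)
G + R(B(l)) = 4166/237 + (44 + 2*(I*sqrt(5))/3) = 4166/237 + (44 + 2*I*sqrt(5)/3) = 14594/237 + 2*I*sqrt(5)/3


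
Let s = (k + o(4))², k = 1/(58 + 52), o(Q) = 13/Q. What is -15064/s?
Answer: -729097600/514089 ≈ -1418.2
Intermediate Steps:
k = 1/110 ≈ 0.0090909
s = 514089/48400 (s = (1/110 + 13/4)² = (717/220)² = 514089/48400 ≈ 10.622)
-15064/s = -15064/514089/48400 = -15064*48400/514089 = -729097600/514089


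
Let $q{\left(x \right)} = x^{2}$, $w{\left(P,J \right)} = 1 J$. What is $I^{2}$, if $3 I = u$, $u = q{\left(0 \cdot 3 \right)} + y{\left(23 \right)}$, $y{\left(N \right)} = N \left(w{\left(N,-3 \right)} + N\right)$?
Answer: $\frac{211600}{9} \approx 23511.0$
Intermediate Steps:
$w{\left(P,J \right)} = J$
$y{\left(N \right)} = N \left(-3 + N\right)$
$u = 460$ ($u = \left(0 \cdot 3\right)^{2} + 23 \left(-3 + 23\right) = 0^{2} + 23 \cdot 20 = 0 + 460 = 460$)
$I = \frac{460}{3}$ ($I = \frac{1}{3} \cdot 460 = \frac{460}{3} \approx 153.33$)
$I^{2} = \left(\frac{460}{3}\right)^{2} = \frac{211600}{9}$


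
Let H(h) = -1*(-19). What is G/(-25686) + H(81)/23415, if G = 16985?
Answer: -132405247/200479230 ≈ -0.66044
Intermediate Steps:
H(h) = 19
G/(-25686) + H(81)/23415 = 16985/(-25686) + 19/23415 = 16985*(-1/25686) + 19*(1/23415) = -16985/25686 + 19/23415 = -132405247/200479230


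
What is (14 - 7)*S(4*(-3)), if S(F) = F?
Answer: -84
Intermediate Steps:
(14 - 7)*S(4*(-3)) = (14 - 7)*(4*(-3)) = 7*(-12) = -84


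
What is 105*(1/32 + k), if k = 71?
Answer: 238665/32 ≈ 7458.3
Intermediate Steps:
105*(1/32 + k) = 105*(1/32 + 71) = 105*(2273/32) = 238665/32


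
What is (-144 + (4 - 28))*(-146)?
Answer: 24528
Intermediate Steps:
(-144 + (4 - 28))*(-146) = (-144 - 24)*(-146) = -168*(-146) = 24528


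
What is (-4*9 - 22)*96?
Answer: -5568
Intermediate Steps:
(-4*9 - 22)*96 = (-36 - 22)*96 = -58*96 = -5568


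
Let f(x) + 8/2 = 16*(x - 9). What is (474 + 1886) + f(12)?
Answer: 2404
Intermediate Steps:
f(x) = -148 + 16*x (f(x) = -4 + 16*(x - 9) = -4 + 16*(-9 + x) = -4 + (-144 + 16*x) = -148 + 16*x)
(474 + 1886) + f(12) = (474 + 1886) + (-148 + 16*12) = 2360 + (-148 + 192) = 2360 + 44 = 2404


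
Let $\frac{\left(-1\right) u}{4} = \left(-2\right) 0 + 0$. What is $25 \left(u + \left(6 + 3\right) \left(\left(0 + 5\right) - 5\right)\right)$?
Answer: $0$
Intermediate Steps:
$u = 0$ ($u = - 4 \left(\left(-2\right) 0 + 0\right) = - 4 \left(0 + 0\right) = \left(-4\right) 0 = 0$)
$25 \left(u + \left(6 + 3\right) \left(\left(0 + 5\right) - 5\right)\right) = 25 \left(0 + \left(6 + 3\right) \left(\left(0 + 5\right) - 5\right)\right) = 25 \left(0 + 9 \left(5 - 5\right)\right) = 25 \left(0 + 9 \cdot 0\right) = 25 \left(0 + 0\right) = 25 \cdot 0 = 0$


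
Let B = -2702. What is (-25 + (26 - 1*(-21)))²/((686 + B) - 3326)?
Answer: -242/2671 ≈ -0.090603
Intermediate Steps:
(-25 + (26 - 1*(-21)))²/((686 + B) - 3326) = (-25 + (26 - 1*(-21)))²/((686 - 2702) - 3326) = (-25 + (26 + 21))²/(-2016 - 3326) = (-25 + 47)²/(-5342) = 22²*(-1/5342) = 484*(-1/5342) = -242/2671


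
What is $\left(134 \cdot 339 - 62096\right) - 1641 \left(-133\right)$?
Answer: $201583$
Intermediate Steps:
$\left(134 \cdot 339 - 62096\right) - 1641 \left(-133\right) = \left(45426 - 62096\right) - -218253 = -16670 + 218253 = 201583$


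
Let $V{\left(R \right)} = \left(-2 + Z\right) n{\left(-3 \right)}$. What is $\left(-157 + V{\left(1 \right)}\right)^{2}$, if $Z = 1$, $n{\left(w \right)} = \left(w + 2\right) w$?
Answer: $25600$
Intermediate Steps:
$n{\left(w \right)} = w \left(2 + w\right)$ ($n{\left(w \right)} = \left(2 + w\right) w = w \left(2 + w\right)$)
$V{\left(R \right)} = -3$ ($V{\left(R \right)} = \left(-2 + 1\right) \left(- 3 \left(2 - 3\right)\right) = - \left(-3\right) \left(-1\right) = \left(-1\right) 3 = -3$)
$\left(-157 + V{\left(1 \right)}\right)^{2} = \left(-157 - 3\right)^{2} = \left(-160\right)^{2} = 25600$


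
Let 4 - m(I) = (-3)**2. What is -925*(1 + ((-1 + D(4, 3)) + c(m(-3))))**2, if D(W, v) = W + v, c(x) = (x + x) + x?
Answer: -59200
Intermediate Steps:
m(I) = -5 (m(I) = 4 - 1*(-3)**2 = 4 - 1*9 = 4 - 9 = -5)
c(x) = 3*x (c(x) = 2*x + x = 3*x)
-925*(1 + ((-1 + D(4, 3)) + c(m(-3))))**2 = -925*(1 + ((-1 + (4 + 3)) + 3*(-5)))**2 = -925*(1 + ((-1 + 7) - 15))**2 = -925*(1 + (6 - 15))**2 = -925*(1 - 9)**2 = -925*(-8)**2 = -925*64 = -59200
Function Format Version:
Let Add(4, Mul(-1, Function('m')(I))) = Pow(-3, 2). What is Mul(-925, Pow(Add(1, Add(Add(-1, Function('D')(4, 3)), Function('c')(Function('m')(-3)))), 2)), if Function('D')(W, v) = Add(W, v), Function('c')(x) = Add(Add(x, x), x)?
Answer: -59200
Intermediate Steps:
Function('m')(I) = -5 (Function('m')(I) = Add(4, Mul(-1, Pow(-3, 2))) = Add(4, Mul(-1, 9)) = Add(4, -9) = -5)
Function('c')(x) = Mul(3, x) (Function('c')(x) = Add(Mul(2, x), x) = Mul(3, x))
Mul(-925, Pow(Add(1, Add(Add(-1, Function('D')(4, 3)), Function('c')(Function('m')(-3)))), 2)) = Mul(-925, Pow(Add(1, Add(Add(-1, Add(4, 3)), Mul(3, -5))), 2)) = Mul(-925, Pow(Add(1, Add(Add(-1, 7), -15)), 2)) = Mul(-925, Pow(Add(1, Add(6, -15)), 2)) = Mul(-925, Pow(Add(1, -9), 2)) = Mul(-925, Pow(-8, 2)) = Mul(-925, 64) = -59200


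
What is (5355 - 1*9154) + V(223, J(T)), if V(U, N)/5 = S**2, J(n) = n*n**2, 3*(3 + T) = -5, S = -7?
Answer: -3554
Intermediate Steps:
T = -14/3 (T = -3 + (1/3)*(-5) = -3 - 5/3 = -14/3 ≈ -4.6667)
J(n) = n**3
V(U, N) = 245 (V(U, N) = 5*(-7)**2 = 5*49 = 245)
(5355 - 1*9154) + V(223, J(T)) = (5355 - 1*9154) + 245 = (5355 - 9154) + 245 = -3799 + 245 = -3554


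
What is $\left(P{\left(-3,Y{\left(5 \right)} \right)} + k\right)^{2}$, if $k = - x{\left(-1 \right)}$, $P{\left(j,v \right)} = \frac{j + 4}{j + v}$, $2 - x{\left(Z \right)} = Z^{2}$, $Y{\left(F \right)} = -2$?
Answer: $\frac{36}{25} \approx 1.44$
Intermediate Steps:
$x{\left(Z \right)} = 2 - Z^{2}$
$P{\left(j,v \right)} = \frac{4 + j}{j + v}$
$k = -1$ ($k = - (2 - \left(-1\right)^{2}) = - (2 - 1) = \left(-1\right) 1 = -1$)
$\left(P{\left(-3,Y{\left(5 \right)} \right)} + k\right)^{2} = \left(\frac{4 - 3}{-3 - 2} - 1\right)^{2} = \left(\frac{1}{-5} \cdot 1 - 1\right)^{2} = \left(\left(- \frac{1}{5}\right) 1 - 1\right)^{2} = \left(- \frac{1}{5} - 1\right)^{2} = \left(- \frac{6}{5}\right)^{2} = \frac{36}{25}$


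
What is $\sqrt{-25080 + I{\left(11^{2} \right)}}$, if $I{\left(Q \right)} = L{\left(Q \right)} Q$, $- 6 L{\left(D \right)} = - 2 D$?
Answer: $\frac{i \sqrt{181797}}{3} \approx 142.13 i$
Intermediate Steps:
$L{\left(D \right)} = \frac{D}{3}$ ($L{\left(D \right)} = - \frac{\left(-2\right) D}{6} = \frac{D}{3}$)
$I{\left(Q \right)} = \frac{Q^{2}}{3}$ ($I{\left(Q \right)} = \frac{Q}{3} Q = \frac{Q^{2}}{3}$)
$\sqrt{-25080 + I{\left(11^{2} \right)}} = \sqrt{-25080 + \frac{\left(11^{2}\right)^{2}}{3}} = \sqrt{-25080 + \frac{121^{2}}{3}} = \sqrt{-25080 + \frac{1}{3} \cdot 14641} = \sqrt{-25080 + \frac{14641}{3}} = \sqrt{- \frac{60599}{3}} = \frac{i \sqrt{181797}}{3}$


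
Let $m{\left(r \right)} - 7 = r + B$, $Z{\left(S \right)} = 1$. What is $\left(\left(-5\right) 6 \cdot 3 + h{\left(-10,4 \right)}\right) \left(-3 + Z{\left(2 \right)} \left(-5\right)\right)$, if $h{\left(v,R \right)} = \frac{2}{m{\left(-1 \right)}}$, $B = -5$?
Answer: $704$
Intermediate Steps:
$m{\left(r \right)} = 2 + r$ ($m{\left(r \right)} = 7 + \left(r - 5\right) = 7 + \left(-5 + r\right) = 2 + r$)
$h{\left(v,R \right)} = 2$ ($h{\left(v,R \right)} = \frac{2}{2 - 1} = \frac{2}{1} = 2 \cdot 1 = 2$)
$\left(\left(-5\right) 6 \cdot 3 + h{\left(-10,4 \right)}\right) \left(-3 + Z{\left(2 \right)} \left(-5\right)\right) = \left(\left(-5\right) 6 \cdot 3 + 2\right) \left(-3 + 1 \left(-5\right)\right) = \left(\left(-30\right) 3 + 2\right) \left(-3 - 5\right) = \left(-90 + 2\right) \left(-8\right) = \left(-88\right) \left(-8\right) = 704$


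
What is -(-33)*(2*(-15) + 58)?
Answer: 924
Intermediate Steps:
-(-33)*(2*(-15) + 58) = -(-33)*(-30 + 58) = -(-33)*28 = -1*(-924) = 924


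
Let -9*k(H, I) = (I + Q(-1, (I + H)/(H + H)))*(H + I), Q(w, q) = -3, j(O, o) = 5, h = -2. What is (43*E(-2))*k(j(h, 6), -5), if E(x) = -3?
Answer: 0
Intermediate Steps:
k(H, I) = -(-3 + I)*(H + I)/9 (k(H, I) = -(I - 3)*(H + I)/9 = -(-3 + I)*(H + I)/9)
(43*E(-2))*k(j(h, 6), -5) = (43*(-3))*(-⅑*(-5)² + (⅓)*5 + (⅓)*(-5) - ⅑*5*(-5)) = -129*(-⅑*25 + 5/3 - 5/3 + 25/9) = -129*(-25/9 + 5/3 - 5/3 + 25/9) = -129*0 = 0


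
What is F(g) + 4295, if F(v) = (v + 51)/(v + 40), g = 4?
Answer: 17185/4 ≈ 4296.3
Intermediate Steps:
F(v) = (51 + v)/(40 + v)
F(g) + 4295 = (51 + 4)/(40 + 4) + 4295 = 55/44 + 4295 = (1/44)*55 + 4295 = 5/4 + 4295 = 17185/4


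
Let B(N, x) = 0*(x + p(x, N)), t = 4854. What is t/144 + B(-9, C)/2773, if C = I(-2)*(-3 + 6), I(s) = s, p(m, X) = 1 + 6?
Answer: 809/24 ≈ 33.708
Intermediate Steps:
p(m, X) = 7
C = -6 (C = -2*(-3 + 6) = -2*3 = -6)
B(N, x) = 0 (B(N, x) = 0*(x + 7) = 0*(7 + x) = 0)
t/144 + B(-9, C)/2773 = 4854/144 + 0/2773 = 4854*(1/144) + 0*(1/2773) = 809/24 + 0 = 809/24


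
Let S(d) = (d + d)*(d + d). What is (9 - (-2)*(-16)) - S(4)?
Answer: -87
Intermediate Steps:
S(d) = 4*d**2 (S(d) = (2*d)*(2*d) = 4*d**2)
(9 - (-2)*(-16)) - S(4) = (9 - (-2)*(-16)) - 4*4**2 = (9 - 1*32) - 4*16 = (9 - 32) - 1*64 = -23 - 64 = -87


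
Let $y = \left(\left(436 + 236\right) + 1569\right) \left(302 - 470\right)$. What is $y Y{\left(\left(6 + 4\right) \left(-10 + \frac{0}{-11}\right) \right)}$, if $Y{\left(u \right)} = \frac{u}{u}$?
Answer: $-376488$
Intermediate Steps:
$Y{\left(u \right)} = 1$
$y = -376488$ ($y = \left(672 + 1569\right) \left(-168\right) = 2241 \left(-168\right) = -376488$)
$y Y{\left(\left(6 + 4\right) \left(-10 + \frac{0}{-11}\right) \right)} = \left(-376488\right) 1 = -376488$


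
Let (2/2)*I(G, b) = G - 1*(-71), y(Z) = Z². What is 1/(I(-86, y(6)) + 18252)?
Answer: 1/18237 ≈ 5.4834e-5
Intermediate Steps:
I(G, b) = 71 + G (I(G, b) = G - 1*(-71) = G + 71 = 71 + G)
1/(I(-86, y(6)) + 18252) = 1/((71 - 86) + 18252) = 1/(-15 + 18252) = 1/18237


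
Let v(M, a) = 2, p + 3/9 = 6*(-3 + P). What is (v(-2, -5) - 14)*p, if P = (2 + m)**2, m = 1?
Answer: -428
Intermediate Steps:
P = 9 (P = (2 + 1)**2 = 3**2 = 9)
p = 107/3 (p = -1/3 + 6*(-3 + 9) = -1/3 + 6*6 = -1/3 + 36 = 107/3 ≈ 35.667)
(v(-2, -5) - 14)*p = (2 - 14)*(107/3) = -12*107/3 = -428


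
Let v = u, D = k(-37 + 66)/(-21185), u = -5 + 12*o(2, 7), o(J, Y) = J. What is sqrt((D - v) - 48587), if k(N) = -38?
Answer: 2*I*sqrt(15107048030)/1115 ≈ 220.47*I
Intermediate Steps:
u = 19 (u = -5 + 12*2 = -5 + 24 = 19)
D = 2/1115 (D = -38/(-21185) = -38*(-1/21185) = 2/1115 ≈ 0.0017937)
v = 19
sqrt((D - v) - 48587) = sqrt((2/1115 - 1*19) - 48587) = sqrt((2/1115 - 19) - 48587) = sqrt(-21183/1115 - 48587) = sqrt(-54195688/1115) = 2*I*sqrt(15107048030)/1115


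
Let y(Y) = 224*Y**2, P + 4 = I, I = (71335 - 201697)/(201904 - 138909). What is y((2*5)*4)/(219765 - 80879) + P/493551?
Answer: 5571524596928494/2159069343548535 ≈ 2.5805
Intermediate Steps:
I = -130362/62995 ≈ -2.0694
P = -382342/62995 (P = -4 - 130362/62995 = -382342/62995 ≈ -6.0694)
y((2*5)*4)/(219765 - 80879) + P/493551 = (224*((2*5)*4)**2)/(219765 - 80879) - 382342/62995/493551 = (224*(10*4)**2)/138886 - 382342/62995*1/493551 = (224*40**2)*(1/138886) - 382342/31091245245 = (224*1600)*(1/138886) - 382342/31091245245 = 358400*(1/138886) - 382342/31091245245 = 179200/69443 - 382342/31091245245 = 5571524596928494/2159069343548535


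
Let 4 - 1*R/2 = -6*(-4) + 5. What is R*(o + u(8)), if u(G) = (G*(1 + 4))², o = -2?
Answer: -79900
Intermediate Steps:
u(G) = 25*G² (u(G) = (G*5)² = (5*G)² = 25*G²)
R = -50 (R = 8 - 2*(-6*(-4) + 5) = 8 - 2*(24 + 5) = 8 - 2*29 = 8 - 58 = -50)
R*(o + u(8)) = -50*(-2 + 25*8²) = -50*(-2 + 25*64) = -50*(-2 + 1600) = -50*1598 = -79900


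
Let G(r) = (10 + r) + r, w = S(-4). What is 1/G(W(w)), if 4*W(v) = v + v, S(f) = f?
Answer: ⅙ ≈ 0.16667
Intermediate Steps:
w = -4
W(v) = v/2 (W(v) = (v + v)/4 = (2*v)/4 = v/2)
G(r) = 10 + 2*r
1/G(W(w)) = 1/(10 + 2*((½)*(-4))) = 1/(10 + 2*(-2)) = 1/(10 - 4) = 1/6 = ⅙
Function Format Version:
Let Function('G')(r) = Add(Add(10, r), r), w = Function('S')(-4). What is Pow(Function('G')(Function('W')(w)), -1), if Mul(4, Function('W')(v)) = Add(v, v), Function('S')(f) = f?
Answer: Rational(1, 6) ≈ 0.16667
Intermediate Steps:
w = -4
Function('W')(v) = Mul(Rational(1, 2), v) (Function('W')(v) = Mul(Rational(1, 4), Add(v, v)) = Mul(Rational(1, 4), Mul(2, v)) = Mul(Rational(1, 2), v))
Function('G')(r) = Add(10, Mul(2, r))
Pow(Function('G')(Function('W')(w)), -1) = Pow(Add(10, Mul(2, Mul(Rational(1, 2), -4))), -1) = Pow(Add(10, Mul(2, -2)), -1) = Pow(Add(10, -4), -1) = Pow(6, -1) = Rational(1, 6)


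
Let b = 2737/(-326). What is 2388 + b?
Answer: 775751/326 ≈ 2379.6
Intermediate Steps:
b = -2737/326 (b = 2737*(-1/326) = -2737/326 ≈ -8.3957)
2388 + b = 2388 - 2737/326 = 775751/326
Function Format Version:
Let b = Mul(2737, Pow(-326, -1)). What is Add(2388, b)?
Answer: Rational(775751, 326) ≈ 2379.6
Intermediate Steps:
b = Rational(-2737, 326) (b = Mul(2737, Rational(-1, 326)) = Rational(-2737, 326) ≈ -8.3957)
Add(2388, b) = Add(2388, Rational(-2737, 326)) = Rational(775751, 326)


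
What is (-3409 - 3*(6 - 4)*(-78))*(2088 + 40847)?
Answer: -126271835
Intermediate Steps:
(-3409 - 3*(6 - 4)*(-78))*(2088 + 40847) = (-3409 - 3*2*(-78))*42935 = (-3409 - 6*(-78))*42935 = (-3409 + 468)*42935 = -2941*42935 = -126271835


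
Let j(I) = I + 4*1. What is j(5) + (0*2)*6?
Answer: 9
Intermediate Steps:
j(I) = 4 + I (j(I) = I + 4 = 4 + I)
j(5) + (0*2)*6 = (4 + 5) + (0*2)*6 = 9 + 0*6 = 9 + 0 = 9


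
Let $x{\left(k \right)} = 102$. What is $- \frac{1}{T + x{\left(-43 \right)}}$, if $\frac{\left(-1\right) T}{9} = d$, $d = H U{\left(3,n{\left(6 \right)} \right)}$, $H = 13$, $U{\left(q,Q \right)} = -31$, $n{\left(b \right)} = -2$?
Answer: $- \frac{1}{3729} \approx -0.00026817$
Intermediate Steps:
$d = -403$ ($d = 13 \left(-31\right) = -403$)
$T = 3627$ ($T = \left(-9\right) \left(-403\right) = 3627$)
$- \frac{1}{T + x{\left(-43 \right)}} = - \frac{1}{3627 + 102} = - \frac{1}{3729}$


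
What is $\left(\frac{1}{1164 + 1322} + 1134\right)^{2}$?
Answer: $\frac{7947465765625}{6180196} \approx 1.286 \cdot 10^{6}$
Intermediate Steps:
$\left(\frac{1}{1164 + 1322} + 1134\right)^{2} = \left(\frac{1}{2486} + 1134\right)^{2} = \left(\frac{2819125}{2486}\right)^{2} = \frac{7947465765625}{6180196}$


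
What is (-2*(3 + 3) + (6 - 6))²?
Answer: 144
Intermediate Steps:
(-2*(3 + 3) + (6 - 6))² = (-2*6 + 0)² = (-12 + 0)² = (-12)² = 144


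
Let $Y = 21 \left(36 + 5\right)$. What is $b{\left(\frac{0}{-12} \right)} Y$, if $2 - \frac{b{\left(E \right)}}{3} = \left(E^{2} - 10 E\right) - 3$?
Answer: $12915$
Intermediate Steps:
$Y = 861$ ($Y = 21 \cdot 41 = 861$)
$b{\left(E \right)} = 15 - 3 E^{2} + 30 E$ ($b{\left(E \right)} = 6 - 3 \left(\left(E^{2} - 10 E\right) - 3\right) = 6 - 3 \left(-3 + E^{2} - 10 E\right) = 6 + \left(9 - 3 E^{2} + 30 E\right) = 15 - 3 E^{2} + 30 E$)
$b{\left(\frac{0}{-12} \right)} Y = \left(15 - 3 \left(\frac{0}{-12}\right)^{2} + 30 \frac{0}{-12}\right) 861 = \left(15 - 3 \left(0 \left(- \frac{1}{12}\right)\right)^{2} + 30 \cdot 0 \left(- \frac{1}{12}\right)\right) 861 = \left(15 - 3 \cdot 0^{2} + 30 \cdot 0\right) 861 = \left(15 - 0 + 0\right) 861 = \left(15 + 0 + 0\right) 861 = 15 \cdot 861 = 12915$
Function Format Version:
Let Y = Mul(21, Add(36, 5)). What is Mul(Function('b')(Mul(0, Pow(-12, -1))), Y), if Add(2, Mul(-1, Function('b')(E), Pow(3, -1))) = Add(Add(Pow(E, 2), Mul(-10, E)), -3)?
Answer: 12915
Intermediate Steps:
Y = 861 (Y = Mul(21, 41) = 861)
Function('b')(E) = Add(15, Mul(-3, Pow(E, 2)), Mul(30, E)) (Function('b')(E) = Add(6, Mul(-3, Add(Add(Pow(E, 2), Mul(-10, E)), -3))) = Add(6, Mul(-3, Add(-3, Pow(E, 2), Mul(-10, E)))) = Add(6, Add(9, Mul(-3, Pow(E, 2)), Mul(30, E))) = Add(15, Mul(-3, Pow(E, 2)), Mul(30, E)))
Mul(Function('b')(Mul(0, Pow(-12, -1))), Y) = Mul(Add(15, Mul(-3, Pow(Mul(0, Pow(-12, -1)), 2)), Mul(30, Mul(0, Pow(-12, -1)))), 861) = Mul(Add(15, Mul(-3, Pow(Mul(0, Rational(-1, 12)), 2)), Mul(30, Mul(0, Rational(-1, 12)))), 861) = Mul(Add(15, Mul(-3, Pow(0, 2)), Mul(30, 0)), 861) = Mul(Add(15, Mul(-3, 0), 0), 861) = Mul(Add(15, 0, 0), 861) = Mul(15, 861) = 12915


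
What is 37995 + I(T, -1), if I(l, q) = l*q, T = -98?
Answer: 38093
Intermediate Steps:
37995 + I(T, -1) = 37995 - 98*(-1) = 37995 + 98 = 38093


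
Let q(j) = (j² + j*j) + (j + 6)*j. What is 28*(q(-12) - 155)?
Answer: 5740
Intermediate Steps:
q(j) = 2*j² + j*(6 + j) (q(j) = (j² + j²) + (6 + j)*j = 2*j² + j*(6 + j))
28*(q(-12) - 155) = 28*(3*(-12)*(2 - 12) - 155) = 28*(3*(-12)*(-10) - 155) = 28*(360 - 155) = 28*205 = 5740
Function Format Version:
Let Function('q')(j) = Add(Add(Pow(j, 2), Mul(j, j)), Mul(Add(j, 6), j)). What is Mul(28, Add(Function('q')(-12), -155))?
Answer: 5740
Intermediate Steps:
Function('q')(j) = Add(Mul(2, Pow(j, 2)), Mul(j, Add(6, j))) (Function('q')(j) = Add(Add(Pow(j, 2), Pow(j, 2)), Mul(Add(6, j), j)) = Add(Mul(2, Pow(j, 2)), Mul(j, Add(6, j))))
Mul(28, Add(Function('q')(-12), -155)) = Mul(28, Add(Mul(3, -12, Add(2, -12)), -155)) = Mul(28, Add(Mul(3, -12, -10), -155)) = Mul(28, Add(360, -155)) = Mul(28, 205) = 5740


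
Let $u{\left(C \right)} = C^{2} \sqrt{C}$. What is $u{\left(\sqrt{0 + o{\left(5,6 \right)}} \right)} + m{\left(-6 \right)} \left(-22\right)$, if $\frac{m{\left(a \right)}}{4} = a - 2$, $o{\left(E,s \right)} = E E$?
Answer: $704 + 25 \sqrt{5} \approx 759.9$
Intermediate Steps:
$o{\left(E,s \right)} = E^{2}$
$m{\left(a \right)} = -8 + 4 a$ ($m{\left(a \right)} = 4 \left(a - 2\right) = 4 \left(-2 + a\right) = -8 + 4 a$)
$u{\left(C \right)} = C^{\frac{5}{2}}$
$u{\left(\sqrt{0 + o{\left(5,6 \right)}} \right)} + m{\left(-6 \right)} \left(-22\right) = \left(\sqrt{0 + 5^{2}}\right)^{\frac{5}{2}} + \left(-8 + 4 \left(-6\right)\right) \left(-22\right) = \left(\sqrt{0 + 25}\right)^{\frac{5}{2}} + \left(-8 - 24\right) \left(-22\right) = \left(\sqrt{25}\right)^{\frac{5}{2}} - -704 = 5^{\frac{5}{2}} + 704 = 25 \sqrt{5} + 704 = 704 + 25 \sqrt{5}$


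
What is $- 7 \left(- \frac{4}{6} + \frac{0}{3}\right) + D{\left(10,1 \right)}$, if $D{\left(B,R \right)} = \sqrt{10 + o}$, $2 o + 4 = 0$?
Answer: $\frac{14}{3} + 2 \sqrt{2} \approx 7.4951$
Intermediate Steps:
$o = -2$ ($o = -2 + \frac{1}{2} \cdot 0 = -2 + 0 = -2$)
$D{\left(B,R \right)} = 2 \sqrt{2}$ ($D{\left(B,R \right)} = \sqrt{10 - 2} = \sqrt{8} = 2 \sqrt{2}$)
$- 7 \left(- \frac{4}{6} + \frac{0}{3}\right) + D{\left(10,1 \right)} = - 7 \left(- \frac{4}{6} + \frac{0}{3}\right) + 2 \sqrt{2} = - 7 \left(\left(-4\right) \frac{1}{6} + 0 \cdot \frac{1}{3}\right) + 2 \sqrt{2} = - 7 \left(- \frac{2}{3} + 0\right) + 2 \sqrt{2} = \left(-7\right) \left(- \frac{2}{3}\right) + 2 \sqrt{2} = \frac{14}{3} + 2 \sqrt{2}$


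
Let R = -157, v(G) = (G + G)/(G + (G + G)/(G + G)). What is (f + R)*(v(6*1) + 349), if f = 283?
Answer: 44190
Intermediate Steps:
v(G) = 2*G/(1 + G) (v(G) = (2*G)/(G + (2*G)/((2*G))) = (2*G)/(G + (2*G)*(1/(2*G))) = (2*G)/(G + 1) = (2*G)/(1 + G) = 2*G/(1 + G))
(f + R)*(v(6*1) + 349) = (283 - 157)*(2*(6*1)/(1 + 6*1) + 349) = 126*(2*6/(1 + 6) + 349) = 126*(2*6/7 + 349) = 126*(2*6*(⅐) + 349) = 126*(12/7 + 349) = 126*(2455/7) = 44190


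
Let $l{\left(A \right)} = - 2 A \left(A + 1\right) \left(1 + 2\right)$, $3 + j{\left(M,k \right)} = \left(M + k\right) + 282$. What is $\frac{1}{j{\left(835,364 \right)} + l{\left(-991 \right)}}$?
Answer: $- \frac{1}{5885062} \approx -1.6992 \cdot 10^{-7}$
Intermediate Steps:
$j{\left(M,k \right)} = 279 + M + k$ ($j{\left(M,k \right)} = -3 + \left(\left(M + k\right) + 282\right) = -3 + \left(282 + M + k\right) = 279 + M + k$)
$l{\left(A \right)} = - 2 A \left(3 + 3 A\right)$ ($l{\left(A \right)} = - 2 A \left(1 + A\right) 3 = - 2 A \left(3 + 3 A\right)$)
$\frac{1}{j{\left(835,364 \right)} + l{\left(-991 \right)}} = \frac{1}{\left(279 + 835 + 364\right) - - 5946 \left(1 - 991\right)} = \frac{1}{1478 - \left(-5946\right) \left(-990\right)} = \frac{1}{1478 - 5886540} = \frac{1}{-5885062} = - \frac{1}{5885062}$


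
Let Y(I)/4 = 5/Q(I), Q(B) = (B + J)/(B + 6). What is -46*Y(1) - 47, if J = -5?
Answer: 1563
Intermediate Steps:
Q(B) = (-5 + B)/(6 + B) (Q(B) = (B - 5)/(B + 6) = (-5 + B)/(6 + B))
Y(I) = 20*(6 + I)/(-5 + I) (Y(I) = 4*(5/(((-5 + I)/(6 + I)))) = 4*(5*((6 + I)/(-5 + I))) = 4*(5*(6 + I)/(-5 + I)) = 20*(6 + I)/(-5 + I))
-46*Y(1) - 47 = -920*(6 + 1)/(-5 + 1) - 47 = -920*7/(-4) - 47 = -920*(-1)*7/4 - 47 = -46*(-35) - 47 = 1610 - 47 = 1563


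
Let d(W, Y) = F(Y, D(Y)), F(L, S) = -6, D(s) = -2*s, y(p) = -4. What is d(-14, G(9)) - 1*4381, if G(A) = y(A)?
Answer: -4387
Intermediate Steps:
G(A) = -4
d(W, Y) = -6
d(-14, G(9)) - 1*4381 = -6 - 1*4381 = -6 - 4381 = -4387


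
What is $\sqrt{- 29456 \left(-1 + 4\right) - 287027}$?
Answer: $i \sqrt{375395} \approx 612.7 i$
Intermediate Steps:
$\sqrt{- 29456 \left(-1 + 4\right) - 287027} = \sqrt{\left(-29456\right) 3 - 287027} = \sqrt{-88368 - 287027} = \sqrt{-375395} = i \sqrt{375395}$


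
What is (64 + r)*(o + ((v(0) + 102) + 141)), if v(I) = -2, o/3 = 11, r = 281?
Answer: 94530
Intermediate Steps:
o = 33 (o = 3*11 = 33)
(64 + r)*(o + ((v(0) + 102) + 141)) = (64 + 281)*(33 + ((-2 + 102) + 141)) = 345*(33 + (100 + 141)) = 345*(33 + 241) = 345*274 = 94530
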